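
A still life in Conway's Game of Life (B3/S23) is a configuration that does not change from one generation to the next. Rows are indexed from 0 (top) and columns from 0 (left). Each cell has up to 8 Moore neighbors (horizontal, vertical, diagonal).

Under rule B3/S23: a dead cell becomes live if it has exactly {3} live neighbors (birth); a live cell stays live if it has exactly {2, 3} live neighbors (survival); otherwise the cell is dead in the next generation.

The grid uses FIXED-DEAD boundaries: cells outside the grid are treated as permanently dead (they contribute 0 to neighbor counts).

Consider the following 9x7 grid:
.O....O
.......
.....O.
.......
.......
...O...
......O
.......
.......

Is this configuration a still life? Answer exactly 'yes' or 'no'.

Compute generation 1 and compare to generation 0 (given above):
Generation 1:
.......
.......
.......
.......
.......
.......
.......
.......
.......
Cell (0,1) differs: gen0=1 vs gen1=0 -> NOT a still life.

Answer: no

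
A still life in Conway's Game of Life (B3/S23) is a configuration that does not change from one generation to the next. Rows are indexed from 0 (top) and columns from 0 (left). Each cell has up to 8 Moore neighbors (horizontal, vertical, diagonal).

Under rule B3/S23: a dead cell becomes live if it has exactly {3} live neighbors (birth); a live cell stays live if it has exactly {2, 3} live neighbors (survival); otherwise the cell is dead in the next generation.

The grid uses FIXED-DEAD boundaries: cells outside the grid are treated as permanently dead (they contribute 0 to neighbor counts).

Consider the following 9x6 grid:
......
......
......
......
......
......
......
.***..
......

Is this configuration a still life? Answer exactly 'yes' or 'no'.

Answer: no

Derivation:
Compute generation 1 and compare to generation 0 (given above):
Generation 1:
......
......
......
......
......
......
..*...
..*...
..*...
Cell (6,2) differs: gen0=0 vs gen1=1 -> NOT a still life.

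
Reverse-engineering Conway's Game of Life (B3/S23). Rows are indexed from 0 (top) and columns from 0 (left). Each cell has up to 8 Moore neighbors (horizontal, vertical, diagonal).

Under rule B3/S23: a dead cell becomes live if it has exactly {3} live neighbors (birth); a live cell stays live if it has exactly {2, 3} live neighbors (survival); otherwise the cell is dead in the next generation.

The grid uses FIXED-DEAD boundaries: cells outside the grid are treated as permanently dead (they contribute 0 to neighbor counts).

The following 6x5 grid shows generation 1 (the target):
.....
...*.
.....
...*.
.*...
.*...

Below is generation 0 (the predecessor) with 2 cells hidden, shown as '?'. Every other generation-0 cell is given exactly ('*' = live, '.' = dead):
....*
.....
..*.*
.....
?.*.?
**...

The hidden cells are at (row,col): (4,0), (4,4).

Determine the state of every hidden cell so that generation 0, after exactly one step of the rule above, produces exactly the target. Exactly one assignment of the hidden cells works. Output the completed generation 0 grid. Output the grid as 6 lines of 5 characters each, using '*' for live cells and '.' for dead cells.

Answer: ....*
.....
..*.*
.....
..*..
**...

Derivation:
Hidden generation-0 cells (in order): (4,0), (4,4).
A hidden cell only influences target cells in its own 3x3 neighborhood. Try each of the 2^2 = 4 assignments, step the completed generation 0 forward once under B3/S23, and compare with the target:
  (4,0)=. (4,4)=. -> step reproduces the target at every cell -> ACCEPT
  (4,0)=. (4,4)=* -> step gives (3,3)='.' but target has '*' -> reject
  (4,0)=* (4,4)=. -> step gives (3,1)='*' but target has '.' -> reject
  (4,0)=* (4,4)=* -> step gives (3,1)='*' but target has '.' -> reject
Unique solution: (4,0)=dead, (4,4)=dead.
Check: live-neighbor counts of every cell in the completed generation 0:
00010
01132
01020
02231
23110
12210
Applying B3/S23 to generation 0 with these counts gives:
.....
...*.
.....
...*.
.*...
.*...
which matches the target exactly.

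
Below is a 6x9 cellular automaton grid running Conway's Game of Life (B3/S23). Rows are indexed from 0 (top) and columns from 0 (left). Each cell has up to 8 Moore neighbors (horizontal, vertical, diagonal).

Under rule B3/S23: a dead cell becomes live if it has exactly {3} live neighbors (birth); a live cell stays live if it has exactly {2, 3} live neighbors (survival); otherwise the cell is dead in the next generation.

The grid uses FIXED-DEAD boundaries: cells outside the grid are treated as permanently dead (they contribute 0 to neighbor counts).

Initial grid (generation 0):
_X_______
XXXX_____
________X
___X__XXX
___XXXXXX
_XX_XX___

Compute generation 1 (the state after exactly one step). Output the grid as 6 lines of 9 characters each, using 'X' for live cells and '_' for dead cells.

Simulating step by step:
Generation 0 (given above): 20 live cells
Generation 1: 12 live cells
(generation 1 grid is the final answer)

Answer: XX_______
XXX______
_X_X____X
___X_____
________X
__X____X_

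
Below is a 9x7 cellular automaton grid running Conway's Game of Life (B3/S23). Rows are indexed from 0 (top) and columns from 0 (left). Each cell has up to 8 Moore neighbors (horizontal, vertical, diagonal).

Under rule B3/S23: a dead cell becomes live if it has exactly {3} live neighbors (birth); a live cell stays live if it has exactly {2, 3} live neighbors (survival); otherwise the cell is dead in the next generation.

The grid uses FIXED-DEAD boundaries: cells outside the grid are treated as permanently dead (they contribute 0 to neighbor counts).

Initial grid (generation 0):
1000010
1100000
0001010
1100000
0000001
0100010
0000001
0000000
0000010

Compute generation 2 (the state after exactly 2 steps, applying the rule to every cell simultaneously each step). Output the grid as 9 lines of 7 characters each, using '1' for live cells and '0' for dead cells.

Answer: 1100000
1010000
0100000
0100000
0000000
0000000
0000000
0000000
0000000

Derivation:
Simulating step by step:
Generation 0 (given above): 13 live cells
Generation 1: 10 live cells
1100000
1100100
0010000
0000000
1100000
0000011
0000000
0000000
0000000
Generation 2: 6 live cells
(generation 2 grid is the final answer)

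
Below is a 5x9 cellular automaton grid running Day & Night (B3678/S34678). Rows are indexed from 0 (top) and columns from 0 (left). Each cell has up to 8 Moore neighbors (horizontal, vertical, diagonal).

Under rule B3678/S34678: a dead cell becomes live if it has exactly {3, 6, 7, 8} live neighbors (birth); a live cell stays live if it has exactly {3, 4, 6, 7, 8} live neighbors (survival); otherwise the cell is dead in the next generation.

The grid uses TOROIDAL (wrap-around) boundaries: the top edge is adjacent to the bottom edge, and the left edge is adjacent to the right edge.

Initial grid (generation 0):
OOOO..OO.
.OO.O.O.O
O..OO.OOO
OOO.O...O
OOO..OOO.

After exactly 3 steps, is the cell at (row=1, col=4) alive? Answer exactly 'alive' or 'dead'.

Answer: alive

Derivation:
Simulating step by step:
Generation 0 (given above): 28 live cells
Generation 1: 26 live cells
.OOOO....
O..OO.OO.
OO..O....
OOO.O..OO
OOO.OOOOO
Generation 2: 22 live cells
...O.O...
O...O...O
....O.O.O
OOO.O..OO
OOOOOOOO.
Generation 3: 16 live cells
...OOO.O.
...OO..O.
O........
..OOOO...
O....OOO.

Cell (1,4) at generation 3: 1 -> alive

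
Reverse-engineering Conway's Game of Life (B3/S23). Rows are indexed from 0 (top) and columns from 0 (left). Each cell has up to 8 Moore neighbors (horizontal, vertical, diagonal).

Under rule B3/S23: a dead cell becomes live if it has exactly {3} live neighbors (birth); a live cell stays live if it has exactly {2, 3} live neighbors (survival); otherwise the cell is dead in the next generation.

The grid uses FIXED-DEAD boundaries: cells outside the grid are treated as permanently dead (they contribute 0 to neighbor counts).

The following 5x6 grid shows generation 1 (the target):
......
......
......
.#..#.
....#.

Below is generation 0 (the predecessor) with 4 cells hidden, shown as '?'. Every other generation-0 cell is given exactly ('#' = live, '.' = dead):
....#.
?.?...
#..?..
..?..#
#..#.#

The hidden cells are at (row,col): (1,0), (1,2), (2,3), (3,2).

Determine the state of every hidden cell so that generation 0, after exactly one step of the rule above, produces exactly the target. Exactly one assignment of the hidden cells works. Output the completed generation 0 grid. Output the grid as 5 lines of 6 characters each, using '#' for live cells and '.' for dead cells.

Answer: ....#.
......
#.....
..#..#
#..#.#

Derivation:
Hidden generation-0 cells (in order): (1,0), (1,2), (2,3), (3,2).
A hidden cell only influences target cells in its own 3x3 neighborhood. Try each of the 2^4 = 16 assignments, step the completed generation 0 forward once under B3/S23, and compare with the target:
  (1,0)=. (1,2)=. (2,3)=. (3,2)=. -> step gives (3,1)='.' but target has '#' -> reject
  (1,0)=. (1,2)=. (2,3)=. (3,2)=# -> step reproduces the target at every cell -> ACCEPT
  (1,0)=. (1,2)=. (2,3)=# (3,2)=. -> step gives (3,1)='.' but target has '#' -> reject
  (1,0)=. (1,2)=. (2,3)=# (3,2)=# -> step gives (3,2)='#' but target has '.' -> reject
  (1,0)=. (1,2)=# (2,3)=. (3,2)=. -> step gives (3,1)='.' but target has '#' -> reject
  (1,0)=. (1,2)=# (2,3)=. (3,2)=# -> step gives (2,1)='#' but target has '.' -> reject
  (1,0)=. (1,2)=# (2,3)=# (3,2)=. -> step gives (1,3)='#' but target has '.' -> reject
  (1,0)=. (1,2)=# (2,3)=# (3,2)=# -> step gives (1,3)='#' but target has '.' -> reject
  (1,0)=# (1,2)=. (2,3)=. (3,2)=. -> step gives (3,1)='.' but target has '#' -> reject
  (1,0)=# (1,2)=. (2,3)=. (3,2)=# -> step gives (2,1)='#' but target has '.' -> reject
  (1,0)=# (1,2)=. (2,3)=# (3,2)=. -> step gives (3,1)='.' but target has '#' -> reject
  (1,0)=# (1,2)=. (2,3)=# (3,2)=# -> step gives (2,1)='#' but target has '.' -> reject
  (1,0)=# (1,2)=# (2,3)=. (3,2)=. -> step gives (1,1)='#' but target has '.' -> reject
  (1,0)=# (1,2)=# (2,3)=. (3,2)=# -> step gives (1,1)='#' but target has '.' -> reject
  (1,0)=# (1,2)=# (2,3)=# (3,2)=. -> step gives (1,1)='#' but target has '.' -> reject
  (1,0)=# (1,2)=# (2,3)=# (3,2)=# -> step gives (1,1)='#' but target has '.' -> reject
Unique solution: (1,0)=dead, (1,2)=dead, (2,3)=dead, (3,2)=live.
Check: live-neighbor counts of every cell in the completed generation 0:
000101
110111
021111
231231
022131
Applying B3/S23 to generation 0 with these counts gives:
......
......
......
.#..#.
....#.
which matches the target exactly.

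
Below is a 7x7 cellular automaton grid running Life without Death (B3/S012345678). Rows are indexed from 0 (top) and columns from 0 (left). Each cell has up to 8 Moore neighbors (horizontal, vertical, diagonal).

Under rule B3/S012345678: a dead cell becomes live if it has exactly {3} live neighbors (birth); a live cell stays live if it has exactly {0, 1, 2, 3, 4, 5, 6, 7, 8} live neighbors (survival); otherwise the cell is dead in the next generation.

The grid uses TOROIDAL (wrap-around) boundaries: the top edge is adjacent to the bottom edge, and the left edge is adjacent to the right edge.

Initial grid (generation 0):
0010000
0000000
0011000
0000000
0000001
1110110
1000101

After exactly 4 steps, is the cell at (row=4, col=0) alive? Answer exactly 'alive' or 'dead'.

Answer: alive

Derivation:
Simulating step by step:
Generation 0 (given above): 12 live cells
Generation 1: 19 live cells
0010000
0011000
0011000
0000000
1100011
1111110
1010101
Generation 2: 25 live cells
0010000
0111000
0011000
1110001
1101011
1111110
1010101
Generation 3: 28 live cells
1010000
0111000
0011000
1110111
1101011
1111110
1010101
Generation 4: 31 live cells
1010001
0111000
0011011
1110111
1101011
1111110
1010101

Cell (4,0) at generation 4: 1 -> alive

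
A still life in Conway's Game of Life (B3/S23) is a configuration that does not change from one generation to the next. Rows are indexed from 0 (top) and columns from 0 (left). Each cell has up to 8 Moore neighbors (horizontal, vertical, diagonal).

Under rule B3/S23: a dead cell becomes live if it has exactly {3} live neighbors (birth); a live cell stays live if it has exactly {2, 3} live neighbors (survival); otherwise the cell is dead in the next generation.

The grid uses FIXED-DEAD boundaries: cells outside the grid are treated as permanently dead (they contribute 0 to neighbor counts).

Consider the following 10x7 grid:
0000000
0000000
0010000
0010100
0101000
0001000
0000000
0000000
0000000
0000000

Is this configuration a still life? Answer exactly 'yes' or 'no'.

Compute generation 1 and compare to generation 0 (given above):
Generation 1:
0000000
0000000
0001000
0110000
0001100
0010000
0000000
0000000
0000000
0000000
Cell (2,2) differs: gen0=1 vs gen1=0 -> NOT a still life.

Answer: no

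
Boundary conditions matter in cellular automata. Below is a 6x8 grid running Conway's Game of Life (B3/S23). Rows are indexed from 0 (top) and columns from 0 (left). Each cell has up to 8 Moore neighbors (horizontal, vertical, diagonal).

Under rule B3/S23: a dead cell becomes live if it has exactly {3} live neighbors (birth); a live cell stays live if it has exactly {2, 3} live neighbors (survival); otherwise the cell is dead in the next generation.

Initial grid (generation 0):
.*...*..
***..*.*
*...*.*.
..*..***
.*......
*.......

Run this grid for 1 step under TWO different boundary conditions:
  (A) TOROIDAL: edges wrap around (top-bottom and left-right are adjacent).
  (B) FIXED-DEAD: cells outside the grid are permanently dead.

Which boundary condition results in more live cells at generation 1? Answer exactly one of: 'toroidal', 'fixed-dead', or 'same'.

Under TOROIDAL boundary, generation 1:
..*...**
..*.**.*
..***...
**...***
**....**
**......
Population = 21

Under FIXED-DEAD boundary, generation 1:
***...*.
*.*.**..
*.***...
.*...***
.*....*.
........
Population = 18

Comparison: toroidal=21, fixed-dead=18 -> toroidal

Answer: toroidal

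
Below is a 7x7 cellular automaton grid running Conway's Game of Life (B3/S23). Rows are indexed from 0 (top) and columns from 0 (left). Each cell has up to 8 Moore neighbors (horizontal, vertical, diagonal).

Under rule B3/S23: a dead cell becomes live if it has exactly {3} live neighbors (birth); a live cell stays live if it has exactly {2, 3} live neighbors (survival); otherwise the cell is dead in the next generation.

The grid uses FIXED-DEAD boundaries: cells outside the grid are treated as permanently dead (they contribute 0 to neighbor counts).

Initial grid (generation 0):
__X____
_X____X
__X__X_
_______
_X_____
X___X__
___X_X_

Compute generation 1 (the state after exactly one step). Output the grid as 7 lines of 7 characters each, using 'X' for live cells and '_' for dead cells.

Answer: _______
_XX____
_______
_______
_______
____X__
____X__

Derivation:
Simulating step by step:
Generation 0 (given above): 10 live cells
Generation 1: 4 live cells
(generation 1 grid is the final answer)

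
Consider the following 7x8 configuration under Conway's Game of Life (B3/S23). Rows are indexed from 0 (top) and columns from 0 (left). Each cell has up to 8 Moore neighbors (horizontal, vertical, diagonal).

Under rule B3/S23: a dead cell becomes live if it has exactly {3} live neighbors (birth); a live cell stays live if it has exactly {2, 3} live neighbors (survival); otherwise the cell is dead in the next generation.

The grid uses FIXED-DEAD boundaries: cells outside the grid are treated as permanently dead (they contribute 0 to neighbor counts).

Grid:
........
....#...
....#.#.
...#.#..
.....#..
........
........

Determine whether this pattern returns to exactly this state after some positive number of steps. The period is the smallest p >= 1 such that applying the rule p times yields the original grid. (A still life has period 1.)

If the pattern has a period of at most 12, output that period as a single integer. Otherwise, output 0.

Simulating and comparing each generation to the original:
Gen 0 (original, given above): 6 live cells
Gen 1: 6 live cells, differs from original
Gen 2: 6 live cells, MATCHES original -> period = 2

Answer: 2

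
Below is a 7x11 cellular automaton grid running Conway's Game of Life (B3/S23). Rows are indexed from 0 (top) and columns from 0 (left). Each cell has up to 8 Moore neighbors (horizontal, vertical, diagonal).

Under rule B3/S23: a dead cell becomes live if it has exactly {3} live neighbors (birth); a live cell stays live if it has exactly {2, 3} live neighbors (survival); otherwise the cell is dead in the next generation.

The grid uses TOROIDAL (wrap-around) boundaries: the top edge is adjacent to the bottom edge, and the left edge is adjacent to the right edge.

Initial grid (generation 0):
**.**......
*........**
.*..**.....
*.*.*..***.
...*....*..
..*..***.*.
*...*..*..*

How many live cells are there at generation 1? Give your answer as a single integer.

Simulating step by step:
Generation 0 (given above): 27 live cells
Generation 1: 38 live cells
.*.**....*.
..**.*....*
.*.***.....
.**.**.***.
.*****....*
...*****.**
*.*.*..**.*
Population at generation 1: 38

Answer: 38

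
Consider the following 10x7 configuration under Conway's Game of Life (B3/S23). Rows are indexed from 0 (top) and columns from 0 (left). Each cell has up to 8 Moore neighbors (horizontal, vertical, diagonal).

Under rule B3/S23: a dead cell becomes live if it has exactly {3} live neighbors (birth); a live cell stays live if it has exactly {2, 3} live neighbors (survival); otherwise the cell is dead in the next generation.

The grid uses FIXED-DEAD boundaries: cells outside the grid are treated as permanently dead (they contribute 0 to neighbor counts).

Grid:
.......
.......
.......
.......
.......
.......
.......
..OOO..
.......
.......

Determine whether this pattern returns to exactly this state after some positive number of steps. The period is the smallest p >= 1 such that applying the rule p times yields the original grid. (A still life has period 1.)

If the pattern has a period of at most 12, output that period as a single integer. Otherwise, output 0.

Simulating and comparing each generation to the original:
Gen 0 (original, given above): 3 live cells
Gen 1: 3 live cells, differs from original
Gen 2: 3 live cells, MATCHES original -> period = 2

Answer: 2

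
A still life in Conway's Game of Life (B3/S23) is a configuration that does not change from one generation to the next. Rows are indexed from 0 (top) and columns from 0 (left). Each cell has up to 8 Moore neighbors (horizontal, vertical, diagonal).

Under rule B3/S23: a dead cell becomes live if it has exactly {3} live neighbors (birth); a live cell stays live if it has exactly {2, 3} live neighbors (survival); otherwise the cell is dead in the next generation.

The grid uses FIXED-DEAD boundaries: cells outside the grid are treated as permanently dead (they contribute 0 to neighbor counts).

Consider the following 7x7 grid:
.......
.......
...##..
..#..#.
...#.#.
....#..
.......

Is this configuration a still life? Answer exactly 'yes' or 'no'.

Compute generation 1 and compare to generation 0 (given above):
Generation 1:
.......
.......
...##..
..#..#.
...#.#.
....#..
.......
The grids are IDENTICAL -> still life.

Answer: yes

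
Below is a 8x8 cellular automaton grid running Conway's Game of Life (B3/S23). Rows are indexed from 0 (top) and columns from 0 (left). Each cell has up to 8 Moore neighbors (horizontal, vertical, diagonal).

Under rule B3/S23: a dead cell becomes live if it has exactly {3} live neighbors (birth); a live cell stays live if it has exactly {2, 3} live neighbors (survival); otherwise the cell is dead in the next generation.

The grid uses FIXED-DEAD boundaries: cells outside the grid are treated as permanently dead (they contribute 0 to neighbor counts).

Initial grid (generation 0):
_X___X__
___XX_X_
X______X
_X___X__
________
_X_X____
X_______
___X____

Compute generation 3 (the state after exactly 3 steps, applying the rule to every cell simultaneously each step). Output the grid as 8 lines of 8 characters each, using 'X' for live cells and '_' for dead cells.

Answer: ________
___XX___
____XX__
_____X__
________
________
________
________

Derivation:
Simulating step by step:
Generation 0 (given above): 13 live cells
Generation 1: 10 live cells
____XX__
____XXX_
____XXX_
________
__X_____
________
__X_____
________
Generation 2: 6 live cells
____X_X_
___X____
____X_X_
_____X__
________
________
________
________
Generation 3: 5 live cells
(generation 3 grid is the final answer)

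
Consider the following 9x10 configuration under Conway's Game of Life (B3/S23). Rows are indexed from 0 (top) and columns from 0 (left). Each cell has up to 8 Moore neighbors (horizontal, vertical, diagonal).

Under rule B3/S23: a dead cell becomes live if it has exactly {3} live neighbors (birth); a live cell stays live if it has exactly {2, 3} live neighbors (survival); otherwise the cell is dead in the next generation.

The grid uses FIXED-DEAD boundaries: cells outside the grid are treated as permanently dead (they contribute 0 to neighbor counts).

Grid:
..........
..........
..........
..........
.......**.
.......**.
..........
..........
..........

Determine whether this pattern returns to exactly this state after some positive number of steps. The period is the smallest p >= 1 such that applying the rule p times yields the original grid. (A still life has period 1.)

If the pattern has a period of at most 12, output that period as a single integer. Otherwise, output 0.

Simulating and comparing each generation to the original:
Gen 0 (original, given above): 4 live cells
Gen 1: 4 live cells, MATCHES original -> period = 1

Answer: 1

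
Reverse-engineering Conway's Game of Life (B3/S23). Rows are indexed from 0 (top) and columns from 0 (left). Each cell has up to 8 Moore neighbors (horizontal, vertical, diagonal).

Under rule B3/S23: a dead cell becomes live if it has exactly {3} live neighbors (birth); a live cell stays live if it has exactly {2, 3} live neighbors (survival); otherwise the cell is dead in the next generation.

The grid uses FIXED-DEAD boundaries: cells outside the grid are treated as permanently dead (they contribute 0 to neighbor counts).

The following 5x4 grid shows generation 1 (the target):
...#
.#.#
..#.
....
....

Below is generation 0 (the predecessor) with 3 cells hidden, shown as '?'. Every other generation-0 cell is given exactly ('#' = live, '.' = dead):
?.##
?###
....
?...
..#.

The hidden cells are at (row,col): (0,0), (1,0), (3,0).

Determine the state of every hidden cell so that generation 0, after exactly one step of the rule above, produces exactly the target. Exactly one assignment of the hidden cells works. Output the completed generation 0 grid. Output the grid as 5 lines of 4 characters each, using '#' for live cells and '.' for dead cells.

Answer: #.##
.###
....
....
..#.

Derivation:
Hidden generation-0 cells (in order): (0,0), (1,0), (3,0).
A hidden cell only influences target cells in its own 3x3 neighborhood. Try each of the 2^3 = 8 assignments, step the completed generation 0 forward once under B3/S23, and compare with the target:
  (0,0)=. (1,0)=. (3,0)=. -> step gives (0,1)='#' but target has '.' -> reject
  (0,0)=. (1,0)=. (3,0)=# -> step gives (0,1)='#' but target has '.' -> reject
  (0,0)=. (1,0)=# (3,0)=. -> step gives (2,1)='#' but target has '.' -> reject
  (0,0)=. (1,0)=# (3,0)=# -> step gives (2,0)='#' but target has '.' -> reject
  (0,0)=# (1,0)=. (3,0)=. -> step reproduces the target at every cell -> ACCEPT
  (0,0)=# (1,0)=. (3,0)=# -> step gives (2,1)='#' but target has '.' -> reject
  (0,0)=# (1,0)=# (3,0)=. -> step gives (0,0)='#' but target has '.' -> reject
  (0,0)=# (1,0)=# (3,0)=# -> step gives (0,0)='#' but target has '.' -> reject
Unique solution: (0,0)=live, (1,0)=dead, (3,0)=dead.
Check: live-neighbor counts of every cell in the completed generation 0:
1443
2343
1232
0111
0101
Applying B3/S23 to generation 0 with these counts gives:
...#
.#.#
..#.
....
....
which matches the target exactly.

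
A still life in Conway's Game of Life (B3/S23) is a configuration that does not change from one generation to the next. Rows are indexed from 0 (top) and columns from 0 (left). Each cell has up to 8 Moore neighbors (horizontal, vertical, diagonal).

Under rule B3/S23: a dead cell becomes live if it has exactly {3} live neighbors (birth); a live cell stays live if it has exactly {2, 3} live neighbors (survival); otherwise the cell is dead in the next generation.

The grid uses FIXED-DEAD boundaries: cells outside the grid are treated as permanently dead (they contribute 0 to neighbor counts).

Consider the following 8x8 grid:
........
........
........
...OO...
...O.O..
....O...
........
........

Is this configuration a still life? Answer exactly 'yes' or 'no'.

Compute generation 1 and compare to generation 0 (given above):
Generation 1:
........
........
........
...OO...
...O.O..
....O...
........
........
The grids are IDENTICAL -> still life.

Answer: yes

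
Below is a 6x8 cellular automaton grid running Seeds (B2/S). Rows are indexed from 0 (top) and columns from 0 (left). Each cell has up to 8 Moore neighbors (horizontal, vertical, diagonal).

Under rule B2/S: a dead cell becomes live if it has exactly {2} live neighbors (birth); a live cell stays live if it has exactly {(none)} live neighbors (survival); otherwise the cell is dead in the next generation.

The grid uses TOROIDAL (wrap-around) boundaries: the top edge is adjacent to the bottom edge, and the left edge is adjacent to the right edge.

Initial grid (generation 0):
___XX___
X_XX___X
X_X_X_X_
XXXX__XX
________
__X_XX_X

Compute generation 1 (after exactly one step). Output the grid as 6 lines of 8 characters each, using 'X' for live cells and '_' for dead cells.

Answer: ________
______X_
________
____X___
________
______X_

Derivation:
Simulating step by step:
Generation 0 (given above): 20 live cells
Generation 1: 3 live cells
(generation 1 grid is the final answer)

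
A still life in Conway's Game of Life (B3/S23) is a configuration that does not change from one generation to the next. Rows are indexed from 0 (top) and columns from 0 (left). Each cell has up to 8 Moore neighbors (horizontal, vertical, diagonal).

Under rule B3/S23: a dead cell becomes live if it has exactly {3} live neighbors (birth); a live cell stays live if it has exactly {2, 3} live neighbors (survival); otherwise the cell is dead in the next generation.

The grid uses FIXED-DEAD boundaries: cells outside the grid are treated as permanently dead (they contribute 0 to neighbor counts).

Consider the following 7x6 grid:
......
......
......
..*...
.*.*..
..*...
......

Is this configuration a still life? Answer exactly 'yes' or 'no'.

Answer: yes

Derivation:
Compute generation 1 and compare to generation 0 (given above):
Generation 1:
......
......
......
..*...
.*.*..
..*...
......
The grids are IDENTICAL -> still life.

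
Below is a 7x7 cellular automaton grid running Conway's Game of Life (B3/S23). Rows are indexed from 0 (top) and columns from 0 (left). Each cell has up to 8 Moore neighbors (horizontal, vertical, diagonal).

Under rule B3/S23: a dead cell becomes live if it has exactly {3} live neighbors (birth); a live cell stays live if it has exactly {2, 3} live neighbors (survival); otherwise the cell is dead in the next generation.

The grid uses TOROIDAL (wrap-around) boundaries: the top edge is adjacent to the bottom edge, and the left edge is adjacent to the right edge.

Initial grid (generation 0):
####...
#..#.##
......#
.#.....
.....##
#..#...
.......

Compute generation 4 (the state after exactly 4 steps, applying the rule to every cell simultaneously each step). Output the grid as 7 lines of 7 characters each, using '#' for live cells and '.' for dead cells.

Answer: ...###.
.#.....
.......
.......
......#
#....##
##.##..

Derivation:
Simulating step by step:
Generation 0 (given above): 14 live cells
Generation 1: 18 live cells
#####..
...###.
.....##
#....##
#.....#
......#
#..#...
Generation 2: 12 live cells
##...##
##.....
#......
.......
.......
......#
#..##.#
Generation 3: 10 live cells
..#.##.
.......
##.....
.......
.......
#....##
.#..#..
Generation 4: 12 live cells
(generation 4 grid is the final answer)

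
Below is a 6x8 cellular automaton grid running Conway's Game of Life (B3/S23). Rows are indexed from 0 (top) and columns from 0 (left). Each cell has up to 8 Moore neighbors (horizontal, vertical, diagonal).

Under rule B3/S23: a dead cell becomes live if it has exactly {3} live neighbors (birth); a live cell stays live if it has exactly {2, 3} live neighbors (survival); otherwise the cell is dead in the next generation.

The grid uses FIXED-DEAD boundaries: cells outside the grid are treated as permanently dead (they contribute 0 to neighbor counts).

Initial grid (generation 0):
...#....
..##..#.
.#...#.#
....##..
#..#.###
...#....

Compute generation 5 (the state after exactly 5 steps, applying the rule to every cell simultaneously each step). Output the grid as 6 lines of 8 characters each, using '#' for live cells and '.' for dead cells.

Answer: ..####..
..#####.
..#...##
..###.##
..###..#
......##

Derivation:
Simulating step by step:
Generation 0 (given above): 15 live cells
Generation 1: 15 live cells
..##....
..###.#.
..##.#..
.......#
...#.##.
....#.#.
Generation 2: 16 live cells
..#.#...
.#...#..
..#..##.
..##.#..
....####
....#.#.
Generation 3: 18 live cells
........
.######.
.###.##.
..##...#
.......#
....#.##
Generation 4: 15 live cells
..####..
.#....#.
.......#
.#.##..#
...#...#
......##
Generation 5: 23 live cells
(generation 5 grid is the final answer)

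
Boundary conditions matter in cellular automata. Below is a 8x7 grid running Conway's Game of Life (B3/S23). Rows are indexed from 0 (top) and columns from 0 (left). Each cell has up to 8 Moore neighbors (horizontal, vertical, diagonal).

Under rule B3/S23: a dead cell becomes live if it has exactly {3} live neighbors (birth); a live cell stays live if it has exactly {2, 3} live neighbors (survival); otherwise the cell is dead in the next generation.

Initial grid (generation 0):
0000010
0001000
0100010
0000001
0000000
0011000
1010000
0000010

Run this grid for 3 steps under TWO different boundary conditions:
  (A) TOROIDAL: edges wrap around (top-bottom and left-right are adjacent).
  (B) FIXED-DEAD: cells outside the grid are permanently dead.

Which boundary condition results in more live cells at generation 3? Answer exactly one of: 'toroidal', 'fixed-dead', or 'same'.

Answer: toroidal

Derivation:
Under TOROIDAL boundary, generation 3:
0000000
0000000
0000000
0000000
0010000
1101000
1101100
0111100
Population = 12

Under FIXED-DEAD boundary, generation 3:
0000000
0000000
0000000
0000000
0010000
0101000
0101000
0010000
Population = 6

Comparison: toroidal=12, fixed-dead=6 -> toroidal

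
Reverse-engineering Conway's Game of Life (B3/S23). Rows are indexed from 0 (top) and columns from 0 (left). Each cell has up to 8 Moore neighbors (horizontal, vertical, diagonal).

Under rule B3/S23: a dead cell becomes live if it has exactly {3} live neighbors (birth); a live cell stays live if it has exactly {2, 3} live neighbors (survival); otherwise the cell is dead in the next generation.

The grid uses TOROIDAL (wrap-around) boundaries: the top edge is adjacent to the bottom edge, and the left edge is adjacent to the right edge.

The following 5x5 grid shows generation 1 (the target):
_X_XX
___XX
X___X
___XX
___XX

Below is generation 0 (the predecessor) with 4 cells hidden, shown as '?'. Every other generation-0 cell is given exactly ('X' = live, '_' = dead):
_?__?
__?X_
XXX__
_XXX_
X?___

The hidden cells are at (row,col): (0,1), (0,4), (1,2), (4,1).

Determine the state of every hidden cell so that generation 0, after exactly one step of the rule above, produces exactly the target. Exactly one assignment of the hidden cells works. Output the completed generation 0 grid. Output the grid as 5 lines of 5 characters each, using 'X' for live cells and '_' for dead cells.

Answer: _X__X
__XX_
XXX__
_XXX_
XX___

Derivation:
Hidden generation-0 cells (in order): (0,1), (0,4), (1,2), (4,1).
A hidden cell only influences target cells in its own 3x3 neighborhood. Try each of the 2^4 = 16 assignments, step the completed generation 0 forward once under B3/S23, and compare with the target:
  (0,1)=_ (0,4)=_ (1,2)=_ (4,1)=_ -> step gives (0,1)='_' but target has 'X' -> reject
  (0,1)=_ (0,4)=_ (1,2)=_ (4,1)=X -> step gives (0,1)='_' but target has 'X' -> reject
  (0,1)=_ (0,4)=_ (1,2)=X (4,1)=_ -> step gives (0,1)='_' but target has 'X' -> reject
  (0,1)=_ (0,4)=_ (1,2)=X (4,1)=X -> step gives (0,2)='X' but target has '_' -> reject
  (0,1)=_ (0,4)=X (1,2)=_ (4,1)=_ -> step gives (0,1)='_' but target has 'X' -> reject
  (0,1)=_ (0,4)=X (1,2)=_ (4,1)=X -> step gives (0,0)='X' but target has '_' -> reject
  (0,1)=_ (0,4)=X (1,2)=X (4,1)=_ -> step gives (0,1)='_' but target has 'X' -> reject
  (0,1)=_ (0,4)=X (1,2)=X (4,1)=X -> step gives (0,0)='X' but target has '_' -> reject
  (0,1)=X (0,4)=_ (1,2)=_ (4,1)=_ -> step gives (0,1)='_' but target has 'X' -> reject
  (0,1)=X (0,4)=_ (1,2)=_ (4,1)=X -> step gives (0,0)='X' but target has '_' -> reject
  (0,1)=X (0,4)=_ (1,2)=X (4,1)=_ -> step gives (0,2)='X' but target has '_' -> reject
  (0,1)=X (0,4)=_ (1,2)=X (4,1)=X -> step gives (0,0)='X' but target has '_' -> reject
  (0,1)=X (0,4)=X (1,2)=_ (4,1)=_ -> step gives (0,0)='X' but target has '_' -> reject
  (0,1)=X (0,4)=X (1,2)=_ (4,1)=X -> step gives (0,2)='X' but target has '_' -> reject
  (0,1)=X (0,4)=X (1,2)=X (4,1)=_ -> step gives (0,0)='X' but target has '_' -> reject
  (0,1)=X (0,4)=X (1,2)=X (4,1)=X -> step reproduces the target at every cell -> ACCEPT
Unique solution: (0,1)=live, (0,4)=live, (1,2)=live, (4,1)=live.
Check: live-neighbor counts of every cell in the completed generation 0:
43432
45433
25653
56523
44533
Applying B3/S23 to generation 0 with these counts gives:
_X_XX
___XX
X___X
___XX
___XX
which matches the target exactly.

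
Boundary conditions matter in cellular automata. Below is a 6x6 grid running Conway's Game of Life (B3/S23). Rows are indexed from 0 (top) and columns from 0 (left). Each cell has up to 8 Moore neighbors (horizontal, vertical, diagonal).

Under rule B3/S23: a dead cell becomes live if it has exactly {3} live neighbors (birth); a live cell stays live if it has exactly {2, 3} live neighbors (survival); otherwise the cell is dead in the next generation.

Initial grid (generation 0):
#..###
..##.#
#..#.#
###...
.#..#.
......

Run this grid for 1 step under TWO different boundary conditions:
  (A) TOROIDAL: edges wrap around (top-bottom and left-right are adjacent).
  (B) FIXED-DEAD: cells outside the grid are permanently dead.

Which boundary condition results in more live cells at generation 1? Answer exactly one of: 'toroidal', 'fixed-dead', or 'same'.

Answer: toroidal

Derivation:
Under TOROIDAL boundary, generation 1:
#.##.#
.##...
...#.#
..###.
###...
#..#..
Population = 16

Under FIXED-DEAD boundary, generation 1:
..##.#
.##..#
#..#..
#.###.
###...
......
Population = 15

Comparison: toroidal=16, fixed-dead=15 -> toroidal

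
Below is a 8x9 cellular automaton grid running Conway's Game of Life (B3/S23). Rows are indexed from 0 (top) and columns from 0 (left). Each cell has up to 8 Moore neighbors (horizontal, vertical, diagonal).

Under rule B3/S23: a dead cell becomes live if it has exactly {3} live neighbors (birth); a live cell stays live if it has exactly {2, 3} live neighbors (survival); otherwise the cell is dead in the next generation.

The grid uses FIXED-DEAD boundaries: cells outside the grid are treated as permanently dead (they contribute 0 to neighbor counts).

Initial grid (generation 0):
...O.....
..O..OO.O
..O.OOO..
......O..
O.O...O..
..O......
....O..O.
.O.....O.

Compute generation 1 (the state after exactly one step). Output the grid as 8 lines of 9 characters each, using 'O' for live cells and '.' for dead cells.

Simulating step by step:
Generation 0 (given above): 18 live cells
Generation 1: 12 live cells
(generation 1 grid is the final answer)

Answer: .........
..O...OO.
...OO....
.O.O..OO.
.O.......
.O.O.....
.........
.........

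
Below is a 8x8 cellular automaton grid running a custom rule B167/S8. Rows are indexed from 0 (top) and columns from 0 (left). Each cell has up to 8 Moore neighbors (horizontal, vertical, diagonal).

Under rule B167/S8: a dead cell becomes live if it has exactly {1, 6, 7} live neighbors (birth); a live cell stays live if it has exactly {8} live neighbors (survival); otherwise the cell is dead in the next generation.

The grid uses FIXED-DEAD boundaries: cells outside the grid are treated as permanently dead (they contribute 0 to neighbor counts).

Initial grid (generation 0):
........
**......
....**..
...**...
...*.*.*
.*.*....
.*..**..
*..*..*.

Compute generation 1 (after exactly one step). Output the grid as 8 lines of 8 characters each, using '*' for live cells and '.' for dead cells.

Simulating step by step:
Generation 0 (given above): 17 live cells
Generation 1: 11 live cells
(generation 1 grid is the final answer)

Answer: ..*.....
..**..*.
......*.
.......*
**......
.......*
.......*
.......*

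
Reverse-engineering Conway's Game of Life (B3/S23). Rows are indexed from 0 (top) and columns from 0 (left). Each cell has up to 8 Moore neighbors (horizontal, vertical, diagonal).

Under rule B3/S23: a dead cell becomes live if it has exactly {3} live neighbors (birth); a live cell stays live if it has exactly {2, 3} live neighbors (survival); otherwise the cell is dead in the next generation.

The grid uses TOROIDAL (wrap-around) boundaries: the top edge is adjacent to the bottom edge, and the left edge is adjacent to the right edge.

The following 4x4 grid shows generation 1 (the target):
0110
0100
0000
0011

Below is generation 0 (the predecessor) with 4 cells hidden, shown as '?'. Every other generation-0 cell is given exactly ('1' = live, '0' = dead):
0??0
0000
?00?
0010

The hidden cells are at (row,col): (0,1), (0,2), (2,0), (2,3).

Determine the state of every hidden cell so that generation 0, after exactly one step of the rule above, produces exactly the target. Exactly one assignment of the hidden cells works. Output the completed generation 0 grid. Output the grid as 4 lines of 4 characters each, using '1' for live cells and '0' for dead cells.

Hidden generation-0 cells (in order): (0,1), (0,2), (2,0), (2,3).
A hidden cell only influences target cells in its own 3x3 neighborhood. Try each of the 2^4 = 16 assignments, step the completed generation 0 forward once under B3/S23, and compare with the target:
  (0,1)=0 (0,2)=0 (2,0)=0 (2,3)=0 -> step gives (0,1)='0' but target has '1' -> reject
  (0,1)=0 (0,2)=0 (2,0)=0 (2,3)=1 -> step gives (0,1)='0' but target has '1' -> reject
  (0,1)=0 (0,2)=0 (2,0)=1 (2,3)=0 -> step gives (0,1)='0' but target has '1' -> reject
  (0,1)=0 (0,2)=0 (2,0)=1 (2,3)=1 -> step gives (0,1)='0' but target has '1' -> reject
  (0,1)=0 (0,2)=1 (2,0)=0 (2,3)=0 -> step gives (0,1)='0' but target has '1' -> reject
  (0,1)=0 (0,2)=1 (2,0)=0 (2,3)=1 -> step gives (0,1)='0' but target has '1' -> reject
  (0,1)=0 (0,2)=1 (2,0)=1 (2,3)=0 -> step gives (0,1)='0' but target has '1' -> reject
  (0,1)=0 (0,2)=1 (2,0)=1 (2,3)=1 -> step gives (0,1)='0' but target has '1' -> reject
  (0,1)=1 (0,2)=0 (2,0)=0 (2,3)=0 -> step gives (0,1)='0' but target has '1' -> reject
  (0,1)=1 (0,2)=0 (2,0)=0 (2,3)=1 -> step gives (0,1)='0' but target has '1' -> reject
  (0,1)=1 (0,2)=0 (2,0)=1 (2,3)=0 -> step gives (0,1)='0' but target has '1' -> reject
  (0,1)=1 (0,2)=0 (2,0)=1 (2,3)=1 -> step gives (0,1)='0' but target has '1' -> reject
  (0,1)=1 (0,2)=1 (2,0)=0 (2,3)=0 -> step gives (1,1)='0' but target has '1' -> reject
  (0,1)=1 (0,2)=1 (2,0)=0 (2,3)=1 -> step gives (1,1)='0' but target has '1' -> reject
  (0,1)=1 (0,2)=1 (2,0)=1 (2,3)=0 -> step reproduces the target at every cell -> ACCEPT
  (0,1)=1 (0,2)=1 (2,0)=1 (2,3)=1 -> step gives (1,0)='1' but target has '0' -> reject
Unique solution: (0,1)=live, (0,2)=live, (2,0)=live, (2,3)=dead.
Check: live-neighbor counts of every cell in the completed generation 0:
1222
2322
0212
2423
Applying B3/S23 to generation 0 with these counts gives:
0110
0100
0000
0011
which matches the target exactly.

Answer: 0110
0000
1000
0010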